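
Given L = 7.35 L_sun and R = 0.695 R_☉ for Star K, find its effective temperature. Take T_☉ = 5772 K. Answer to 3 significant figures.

T/T_☉ = (L/L_☉)^(1/4) / (R/R_☉)^(1/2)
T = 5772 × (7.35)^(1/4) / √(0.695) = 5772 × 1.647 / 0.8337 = 1.140×10^4 K.

1.14×10^4 K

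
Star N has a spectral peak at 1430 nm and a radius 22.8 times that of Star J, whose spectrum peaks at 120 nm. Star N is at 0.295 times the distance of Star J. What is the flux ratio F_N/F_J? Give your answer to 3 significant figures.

0.296

Wien's law: T_N/T_J = λ_J/λ_N = 120/1430 = 0.08392.
L_N/L_J = (R_N/R_J)²(T_N/T_J)⁴ = (22.8)²(0.08392)⁴ = 0.02578.
F_N/F_J = (L_N/L_J)/(d_N/d_J)² = 0.02578/(0.295)² = 0.2962.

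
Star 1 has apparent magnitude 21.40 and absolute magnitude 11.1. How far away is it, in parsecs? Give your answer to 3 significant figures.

1.15×10^3 pc

m − M = 5 log₁₀(d/10 pc)
21.40 − (11.1) = 10.30 = 5 log₁₀(d/10)
d = 10 × 10^(10.30/5) = 10 × 10^2.060 = 1148 pc.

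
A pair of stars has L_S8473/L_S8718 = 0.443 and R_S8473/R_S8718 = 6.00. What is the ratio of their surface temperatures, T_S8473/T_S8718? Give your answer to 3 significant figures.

0.333

L ∝ R²T⁴ gives T ∝ (L/R²)^(1/4), so
T_S8473/T_S8718 = (0.443 / 6.00²)^(1/4) = (0.01231)^(1/4) = 0.3331.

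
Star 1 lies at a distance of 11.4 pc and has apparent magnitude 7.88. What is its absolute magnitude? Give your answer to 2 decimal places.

7.60

M = m − 5 log₁₀(d/10 pc) = 7.88 − 5 log₁₀(11.4/10)
  = 7.88 − 5 × 0.057 = 7.88 − 0.28 = 7.60.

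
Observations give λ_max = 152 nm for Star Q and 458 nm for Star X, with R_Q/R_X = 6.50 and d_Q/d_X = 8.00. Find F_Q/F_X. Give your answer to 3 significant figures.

54.4

Wien's law: T_Q/T_X = λ_X/λ_Q = 458/152 = 3.013.
L_Q/L_X = (R_Q/R_X)²(T_Q/T_X)⁴ = (6.50)²(3.013)⁴ = 3483.
F_Q/F_X = (L_Q/L_X)/(d_Q/d_X)² = 3483/(8.00)² = 54.42.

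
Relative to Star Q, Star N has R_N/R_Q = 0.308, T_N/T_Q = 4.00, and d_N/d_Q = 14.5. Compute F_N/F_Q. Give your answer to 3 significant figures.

L_N/L_Q = (R_N/R_Q)²(T_N/T_Q)⁴ = (0.308)² × (4.00)⁴ = 24.29.
F_N/F_Q = (L_N/L_Q)/(d_N/d_Q)² = 24.29 / (14.5)² = 0.1155.

0.116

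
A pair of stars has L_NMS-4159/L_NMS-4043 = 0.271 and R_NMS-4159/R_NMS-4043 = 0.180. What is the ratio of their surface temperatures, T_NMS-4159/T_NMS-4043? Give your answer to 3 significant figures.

L ∝ R²T⁴ gives T ∝ (L/R²)^(1/4), so
T_NMS-4159/T_NMS-4043 = (0.271 / 0.180²)^(1/4) = (8.364)^(1/4) = 1.701.

1.70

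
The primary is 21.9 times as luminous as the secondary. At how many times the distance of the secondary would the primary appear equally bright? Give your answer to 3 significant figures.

4.68

Equal flux requires L_p/d_p² = L_s/d_s², so d_p/d_s = √(L_p/L_s)
= √(21.9) = 4.680.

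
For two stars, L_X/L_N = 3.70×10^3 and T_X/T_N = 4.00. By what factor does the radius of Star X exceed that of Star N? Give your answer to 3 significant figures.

3.80

L ∝ R²T⁴ gives R ∝ √L / T², so
R_X/R_N = √(3.70×10^3) / (4.00)² = 60.83 / 16.00 = 3.802.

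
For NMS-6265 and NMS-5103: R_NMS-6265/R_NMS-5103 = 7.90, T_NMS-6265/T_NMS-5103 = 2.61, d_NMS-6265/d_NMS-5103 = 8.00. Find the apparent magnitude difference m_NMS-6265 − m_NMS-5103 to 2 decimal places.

L_NMS-6265/L_NMS-5103 = (7.90)²(2.61)⁴ = 2896.
F_NMS-6265/F_NMS-5103 = (L_NMS-6265/L_NMS-5103)/(d_NMS-6265/d_NMS-5103)² = 2896/64.00 = 45.25.
m_NMS-6265 − m_NMS-5103 = −2.5 log₁₀(45.25) = -4.14.

-4.14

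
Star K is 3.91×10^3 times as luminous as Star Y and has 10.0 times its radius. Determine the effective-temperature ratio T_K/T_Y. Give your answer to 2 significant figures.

L ∝ R²T⁴ gives T ∝ (L/R²)^(1/4), so
T_K/T_Y = (3.91×10^3 / 10.0²)^(1/4) = (39.10)^(1/4) = 2.501.

2.5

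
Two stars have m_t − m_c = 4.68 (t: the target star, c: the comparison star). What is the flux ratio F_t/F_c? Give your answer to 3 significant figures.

F_t/F_c = 10^(−(m_t − m_c)/2.5) = 10^(-4.68/2.5) = 10^-1.872 = 0.01343.

0.0134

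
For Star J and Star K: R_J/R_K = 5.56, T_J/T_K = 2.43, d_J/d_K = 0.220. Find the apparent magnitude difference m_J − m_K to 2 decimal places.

L_J/L_K = (5.56)²(2.43)⁴ = 1078.
F_J/F_K = (L_J/L_K)/(d_J/d_K)² = 1078/0.04840 = 2.227×10^4.
m_J − m_K = −2.5 log₁₀(2.227×10^4) = -10.87.

-10.87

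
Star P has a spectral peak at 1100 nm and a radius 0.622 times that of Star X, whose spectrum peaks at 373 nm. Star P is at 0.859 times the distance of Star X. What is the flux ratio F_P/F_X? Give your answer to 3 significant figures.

0.00693

Wien's law: T_P/T_X = λ_X/λ_P = 373/1100 = 0.3391.
L_P/L_X = (R_P/R_X)²(T_P/T_X)⁴ = (0.622)²(0.3391)⁴ = 0.005115.
F_P/F_X = (L_P/L_X)/(d_P/d_X)² = 0.005115/(0.859)² = 0.006932.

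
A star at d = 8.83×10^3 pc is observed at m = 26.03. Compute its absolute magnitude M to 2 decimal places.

11.30

M = m − 5 log₁₀(d/10 pc) = 26.03 − 5 log₁₀(8.83×10^3/10)
  = 26.03 − 5 × 2.946 = 26.03 − 14.73 = 11.30.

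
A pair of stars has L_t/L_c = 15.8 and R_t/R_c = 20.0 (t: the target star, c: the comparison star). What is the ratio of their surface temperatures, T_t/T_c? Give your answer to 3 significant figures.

L ∝ R²T⁴ gives T ∝ (L/R²)^(1/4), so
T_t/T_c = (15.8 / 20.0²)^(1/4) = (0.03950)^(1/4) = 0.4458.

0.446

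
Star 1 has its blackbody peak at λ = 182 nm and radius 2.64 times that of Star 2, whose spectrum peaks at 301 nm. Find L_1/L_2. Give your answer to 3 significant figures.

52.1

Wien's law gives T ∝ 1/λ_max, so T_1/T_2 = λ_2/λ_1 = 301/182 = 1.654.
Then L ∝ R²T⁴ gives L_1/L_2 = (2.64)² × (1.654)⁴ = 6.970 × 7.481 = 52.14.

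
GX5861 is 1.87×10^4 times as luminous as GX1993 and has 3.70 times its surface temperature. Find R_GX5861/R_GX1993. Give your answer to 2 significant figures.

L ∝ R²T⁴ gives R ∝ √L / T², so
R_GX5861/R_GX1993 = √(1.87×10^4) / (3.70)² = 136.7 / 13.69 = 9.989.

10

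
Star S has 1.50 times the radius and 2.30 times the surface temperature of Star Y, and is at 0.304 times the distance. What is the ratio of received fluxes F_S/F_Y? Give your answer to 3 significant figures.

L_S/L_Y = (R_S/R_Y)²(T_S/T_Y)⁴ = (1.50)² × (2.30)⁴ = 62.96.
F_S/F_Y = (L_S/L_Y)/(d_S/d_Y)² = 62.96 / (0.304)² = 681.3.

681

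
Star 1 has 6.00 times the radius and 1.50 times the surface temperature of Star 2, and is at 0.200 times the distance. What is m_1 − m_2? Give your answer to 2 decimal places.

-9.15

L_1/L_2 = (6.00)²(1.50)⁴ = 182.2.
F_1/F_2 = (L_1/L_2)/(d_1/d_2)² = 182.2/0.04000 = 4556.
m_1 − m_2 = −2.5 log₁₀(4556) = -9.15.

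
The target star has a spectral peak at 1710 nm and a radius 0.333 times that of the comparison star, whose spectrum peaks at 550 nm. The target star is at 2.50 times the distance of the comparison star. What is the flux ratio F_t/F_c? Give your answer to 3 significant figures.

Wien's law: T_t/T_c = λ_c/λ_t = 550/1710 = 0.3216.
L_t/L_c = (R_t/R_c)²(T_t/T_c)⁴ = (0.333)²(0.3216)⁴ = 0.001187.
F_t/F_c = (L_t/L_c)/(d_t/d_c)² = 0.001187/(2.50)² = 1.899×10^-4.

1.90×10^-4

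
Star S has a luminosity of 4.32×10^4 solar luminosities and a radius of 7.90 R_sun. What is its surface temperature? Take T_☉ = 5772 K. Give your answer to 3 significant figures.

2.96×10^4 K

T/T_☉ = (L/L_☉)^(1/4) / (R/R_☉)^(1/2)
T = 5772 × (4.32×10^4)^(1/4) / √(7.90) = 5772 × 14.42 / 2.811 = 2.961×10^4 K.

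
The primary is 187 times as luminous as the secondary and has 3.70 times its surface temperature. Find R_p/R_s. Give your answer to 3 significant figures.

L ∝ R²T⁴ gives R ∝ √L / T², so
R_p/R_s = √(187) / (3.70)² = 13.67 / 13.69 = 0.9989.

0.999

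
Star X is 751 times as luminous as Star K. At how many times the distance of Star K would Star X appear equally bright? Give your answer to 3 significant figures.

Equal flux requires L_X/d_X² = L_K/d_K², so d_X/d_K = √(L_X/L_K)
= √(751) = 27.40.

27.4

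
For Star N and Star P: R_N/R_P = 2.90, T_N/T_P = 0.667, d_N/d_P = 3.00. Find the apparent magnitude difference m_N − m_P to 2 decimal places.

1.83

L_N/L_P = (2.90)²(0.667)⁴ = 1.665.
F_N/F_P = (L_N/L_P)/(d_N/d_P)² = 1.665/9.000 = 0.1850.
m_N − m_P = −2.5 log₁₀(0.1850) = 1.83.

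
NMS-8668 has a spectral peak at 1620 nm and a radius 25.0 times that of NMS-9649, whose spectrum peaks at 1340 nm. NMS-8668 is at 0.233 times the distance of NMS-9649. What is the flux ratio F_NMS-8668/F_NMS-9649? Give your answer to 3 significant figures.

5.39×10^3

Wien's law: T_NMS-8668/T_NMS-9649 = λ_NMS-9649/λ_NMS-8668 = 1340/1620 = 0.8272.
L_NMS-8668/L_NMS-9649 = (R_NMS-8668/R_NMS-9649)²(T_NMS-8668/T_NMS-9649)⁴ = (25.0)²(0.8272)⁴ = 292.6.
F_NMS-8668/F_NMS-9649 = (L_NMS-8668/L_NMS-9649)/(d_NMS-8668/d_NMS-9649)² = 292.6/(0.233)² = 5389.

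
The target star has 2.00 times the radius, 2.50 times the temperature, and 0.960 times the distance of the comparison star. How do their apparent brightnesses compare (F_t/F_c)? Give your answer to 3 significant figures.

170

L_t/L_c = (R_t/R_c)²(T_t/T_c)⁴ = (2.00)² × (2.50)⁴ = 156.2.
F_t/F_c = (L_t/L_c)/(d_t/d_c)² = 156.2 / (0.960)² = 169.5.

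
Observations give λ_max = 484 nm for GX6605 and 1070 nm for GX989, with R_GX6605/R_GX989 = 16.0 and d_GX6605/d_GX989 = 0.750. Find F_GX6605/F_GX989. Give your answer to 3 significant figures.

Wien's law: T_GX6605/T_GX989 = λ_GX989/λ_GX6605 = 1070/484 = 2.211.
L_GX6605/L_GX989 = (R_GX6605/R_GX989)²(T_GX6605/T_GX989)⁴ = (16.0)²(2.211)⁴ = 6115.
F_GX6605/F_GX989 = (L_GX6605/L_GX989)/(d_GX6605/d_GX989)² = 6115/(0.750)² = 1.087×10^4.

1.09×10^4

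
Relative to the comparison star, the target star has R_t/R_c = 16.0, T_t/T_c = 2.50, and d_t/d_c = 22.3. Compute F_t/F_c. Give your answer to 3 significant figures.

L_t/L_c = (R_t/R_c)²(T_t/T_c)⁴ = (16.0)² × (2.50)⁴ = 1.000×10^4.
F_t/F_c = (L_t/L_c)/(d_t/d_c)² = 1.000×10^4 / (22.3)² = 20.11.

20.1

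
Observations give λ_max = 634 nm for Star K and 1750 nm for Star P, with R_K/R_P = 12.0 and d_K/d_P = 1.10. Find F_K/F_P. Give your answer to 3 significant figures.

Wien's law: T_K/T_P = λ_P/λ_K = 1750/634 = 2.760.
L_K/L_P = (R_K/R_P)²(T_K/T_P)⁴ = (12.0)²(2.760)⁴ = 8359.
F_K/F_P = (L_K/L_P)/(d_K/d_P)² = 8359/(1.10)² = 6908.

6.91×10^3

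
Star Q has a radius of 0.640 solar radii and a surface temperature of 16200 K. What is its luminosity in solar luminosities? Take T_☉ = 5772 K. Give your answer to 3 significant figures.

L/L_☉ = (R/R_☉)² (T/T_☉)⁴ = (0.640)² × (16200/5772)⁴
       = 0.4096 × (2.807)⁴ = 0.4096 × 62.05 = 25.42.

25.4 solar luminosities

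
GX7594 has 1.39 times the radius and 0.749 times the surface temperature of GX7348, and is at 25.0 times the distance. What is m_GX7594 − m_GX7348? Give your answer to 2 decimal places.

7.53

L_GX7594/L_GX7348 = (1.39)²(0.749)⁴ = 0.6081.
F_GX7594/F_GX7348 = (L_GX7594/L_GX7348)/(d_GX7594/d_GX7348)² = 0.6081/625.0 = 9.729×10^-4.
m_GX7594 − m_GX7348 = −2.5 log₁₀(9.729×10^-4) = 7.53.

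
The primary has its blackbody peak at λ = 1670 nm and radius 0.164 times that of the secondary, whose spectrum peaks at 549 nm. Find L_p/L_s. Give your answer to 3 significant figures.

Wien's law gives T ∝ 1/λ_max, so T_p/T_s = λ_s/λ_p = 549/1670 = 0.3287.
Then L ∝ R²T⁴ gives L_p/L_s = (0.164)² × (0.3287)⁴ = 0.02690 × 0.01168 = 3.141×10^-4.

3.14×10^-4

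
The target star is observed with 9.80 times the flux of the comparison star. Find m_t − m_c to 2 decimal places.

m_t − m_c = −2.5 log₁₀(F_t/F_c) = −2.5 log₁₀(9.80) = −2.5 × (0.991) = -2.478.

-2.48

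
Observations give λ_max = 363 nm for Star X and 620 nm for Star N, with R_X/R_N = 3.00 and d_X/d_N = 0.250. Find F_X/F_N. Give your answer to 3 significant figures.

1.23×10^3

Wien's law: T_X/T_N = λ_N/λ_X = 620/363 = 1.708.
L_X/L_N = (R_X/R_N)²(T_X/T_N)⁴ = (3.00)²(1.708)⁴ = 76.59.
F_X/F_N = (L_X/L_N)/(d_X/d_N)² = 76.59/(0.250)² = 1225.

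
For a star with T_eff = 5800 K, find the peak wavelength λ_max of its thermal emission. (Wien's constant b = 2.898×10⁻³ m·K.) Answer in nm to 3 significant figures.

λ_max = b/T = 2.898×10⁻³ / 5800 = 5.00×10^-7 m = 499.7 nm.

500 nm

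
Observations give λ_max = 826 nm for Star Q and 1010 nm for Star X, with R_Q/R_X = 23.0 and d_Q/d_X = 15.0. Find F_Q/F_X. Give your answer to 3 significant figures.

Wien's law: T_Q/T_X = λ_X/λ_Q = 1010/826 = 1.223.
L_Q/L_X = (R_Q/R_X)²(T_Q/T_X)⁴ = (23.0)²(1.223)⁴ = 1183.
F_Q/F_X = (L_Q/L_X)/(d_Q/d_X)² = 1183/(15.0)² = 5.256.

5.26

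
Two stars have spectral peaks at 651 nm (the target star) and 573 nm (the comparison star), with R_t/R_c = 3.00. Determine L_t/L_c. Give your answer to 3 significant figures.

5.40

Wien's law gives T ∝ 1/λ_max, so T_t/T_c = λ_c/λ_t = 573/651 = 0.8802.
Then L ∝ R²T⁴ gives L_t/L_c = (3.00)² × (0.8802)⁴ = 9.000 × 0.6002 = 5.402.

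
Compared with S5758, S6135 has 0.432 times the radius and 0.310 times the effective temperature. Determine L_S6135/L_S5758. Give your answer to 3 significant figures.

From the Stefan–Boltzmann law, L ∝ R²T⁴, so
L_S6135/L_S5758 = (R_S6135/R_S5758)² (T_S6135/T_S5758)⁴ = (0.432)² × (0.310)⁴ = 0.1866 × 0.009235 = 0.001724.

0.00172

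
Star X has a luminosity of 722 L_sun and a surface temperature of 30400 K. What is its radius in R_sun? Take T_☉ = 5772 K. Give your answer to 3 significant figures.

R/R_☉ = √(L/L_☉) / (T/T_☉)² = √(722) / (5.267)²
       = 26.87 / 27.74 = 0.9687.

0.969 R_sun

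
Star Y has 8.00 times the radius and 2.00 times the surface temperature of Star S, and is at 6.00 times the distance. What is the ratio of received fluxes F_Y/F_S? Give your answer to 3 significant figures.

28.4

L_Y/L_S = (R_Y/R_S)²(T_Y/T_S)⁴ = (8.00)² × (2.00)⁴ = 1024.
F_Y/F_S = (L_Y/L_S)/(d_Y/d_S)² = 1024 / (6.00)² = 28.44.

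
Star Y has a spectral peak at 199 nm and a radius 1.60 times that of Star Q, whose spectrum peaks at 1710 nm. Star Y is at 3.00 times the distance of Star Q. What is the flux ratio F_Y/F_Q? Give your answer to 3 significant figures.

1.55×10^3

Wien's law: T_Y/T_Q = λ_Q/λ_Y = 1710/199 = 8.593.
L_Y/L_Q = (R_Y/R_Q)²(T_Y/T_Q)⁴ = (1.60)²(8.593)⁴ = 1.396×10^4.
F_Y/F_Q = (L_Y/L_Q)/(d_Y/d_Q)² = 1.396×10^4/(3.00)² = 1551.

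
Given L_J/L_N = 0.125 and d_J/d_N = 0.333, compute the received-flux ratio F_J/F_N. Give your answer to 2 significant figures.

F = L/(4πd²), so F_J/F_N = (L_J/L_N) / (d_J/d_N)²
= 0.125 / (0.333)² = 0.125 / 0.1109 = 1.127.

1.1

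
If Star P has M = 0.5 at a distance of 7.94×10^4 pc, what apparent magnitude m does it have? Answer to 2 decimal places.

m = M + 5 log₁₀(d/10 pc) = 0.5 + 5 log₁₀(7.94×10^4/10)
  = 0.5 + 5 × 3.900 = 0.5 + 19.50 = 20.00.

20.00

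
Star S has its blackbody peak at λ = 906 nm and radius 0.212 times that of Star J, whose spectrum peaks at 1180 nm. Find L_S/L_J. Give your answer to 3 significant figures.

Wien's law gives T ∝ 1/λ_max, so T_S/T_J = λ_J/λ_S = 1180/906 = 1.302.
Then L ∝ R²T⁴ gives L_S/L_J = (0.212)² × (1.302)⁴ = 0.04494 × 2.877 = 0.1293.

0.129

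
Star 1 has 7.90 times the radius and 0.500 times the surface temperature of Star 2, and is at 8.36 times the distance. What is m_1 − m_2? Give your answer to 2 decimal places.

L_1/L_2 = (7.90)²(0.500)⁴ = 3.901.
F_1/F_2 = (L_1/L_2)/(d_1/d_2)² = 3.901/69.89 = 0.05581.
m_1 − m_2 = −2.5 log₁₀(0.05581) = 3.13.

3.13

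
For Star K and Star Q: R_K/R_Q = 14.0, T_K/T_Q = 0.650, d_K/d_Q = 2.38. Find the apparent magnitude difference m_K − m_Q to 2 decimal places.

-1.98

L_K/L_Q = (14.0)²(0.650)⁴ = 34.99.
F_K/F_Q = (L_K/L_Q)/(d_K/d_Q)² = 34.99/5.664 = 6.177.
m_K − m_Q = −2.5 log₁₀(6.177) = -1.98.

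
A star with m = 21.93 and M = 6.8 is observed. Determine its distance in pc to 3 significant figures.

1.06×10^4 pc

m − M = 5 log₁₀(d/10 pc)
21.93 − (6.8) = 15.13 = 5 log₁₀(d/10)
d = 10 × 10^(15.13/5) = 10 × 10^3.026 = 1.062×10^4 pc.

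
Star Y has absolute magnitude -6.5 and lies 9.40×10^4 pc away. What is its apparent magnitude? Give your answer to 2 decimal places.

13.37

m = M + 5 log₁₀(d/10 pc) = -6.5 + 5 log₁₀(9.40×10^4/10)
  = -6.5 + 5 × 3.973 = -6.5 + 19.87 = 13.37.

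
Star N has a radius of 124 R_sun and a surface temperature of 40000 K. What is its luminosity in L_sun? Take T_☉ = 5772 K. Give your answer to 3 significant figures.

L/L_☉ = (R/R_☉)² (T/T_☉)⁴ = (124)² × (40000/5772)⁴
       = 1.538×10^4 × (6.930)⁴ = 1.538×10^4 × 2306 = 3.546×10^7.

3.55×10^7 L_sun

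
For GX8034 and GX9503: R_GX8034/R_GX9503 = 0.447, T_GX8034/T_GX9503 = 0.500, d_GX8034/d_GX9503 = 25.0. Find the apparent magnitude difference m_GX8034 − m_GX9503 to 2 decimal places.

L_GX8034/L_GX9503 = (0.447)²(0.500)⁴ = 0.01249.
F_GX8034/F_GX9503 = (L_GX8034/L_GX9503)/(d_GX8034/d_GX9503)² = 0.01249/625.0 = 1.998×10^-5.
m_GX8034 − m_GX9503 = −2.5 log₁₀(1.998×10^-5) = 11.75.

11.75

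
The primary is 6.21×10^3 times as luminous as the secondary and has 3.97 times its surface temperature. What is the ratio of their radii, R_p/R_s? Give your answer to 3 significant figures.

5.00

L ∝ R²T⁴ gives R ∝ √L / T², so
R_p/R_s = √(6.21×10^3) / (3.97)² = 78.80 / 15.76 = 5.000.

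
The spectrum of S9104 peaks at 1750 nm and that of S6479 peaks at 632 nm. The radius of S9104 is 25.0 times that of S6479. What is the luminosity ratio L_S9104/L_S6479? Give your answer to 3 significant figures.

Wien's law gives T ∝ 1/λ_max, so T_S9104/T_S6479 = λ_S6479/λ_S9104 = 632/1750 = 0.3611.
Then L ∝ R²T⁴ gives L_S9104/L_S6479 = (25.0)² × (0.3611)⁴ = 625.0 × 0.01701 = 10.63.

10.6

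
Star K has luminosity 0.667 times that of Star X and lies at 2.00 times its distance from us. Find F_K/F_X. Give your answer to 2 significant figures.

F = L/(4πd²), so F_K/F_X = (L_K/L_X) / (d_K/d_X)²
= 0.667 / (2.00)² = 0.667 / 4.000 = 0.1668.

0.17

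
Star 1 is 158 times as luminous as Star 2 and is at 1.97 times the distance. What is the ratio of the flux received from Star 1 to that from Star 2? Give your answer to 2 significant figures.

41

F = L/(4πd²), so F_1/F_2 = (L_1/L_2) / (d_1/d_2)²
= 158 / (1.97)² = 158 / 3.881 = 40.71.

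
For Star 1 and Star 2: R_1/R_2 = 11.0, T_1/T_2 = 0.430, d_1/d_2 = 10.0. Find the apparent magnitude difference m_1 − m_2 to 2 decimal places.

3.46

L_1/L_2 = (11.0)²(0.430)⁴ = 4.137.
F_1/F_2 = (L_1/L_2)/(d_1/d_2)² = 4.137/100.0 = 0.04137.
m_1 − m_2 = −2.5 log₁₀(0.04137) = 3.46.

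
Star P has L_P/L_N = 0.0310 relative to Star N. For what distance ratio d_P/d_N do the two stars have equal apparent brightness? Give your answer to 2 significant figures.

Equal flux requires L_P/d_P² = L_N/d_N², so d_P/d_N = √(L_P/L_N)
= √(0.0310) = 0.1761.

0.18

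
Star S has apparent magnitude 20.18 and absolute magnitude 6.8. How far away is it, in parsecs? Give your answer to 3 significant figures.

m − M = 5 log₁₀(d/10 pc)
20.18 − (6.8) = 13.38 = 5 log₁₀(d/10)
d = 10 × 10^(13.38/5) = 10 × 10^2.676 = 4742 pc.

4.74×10^3 pc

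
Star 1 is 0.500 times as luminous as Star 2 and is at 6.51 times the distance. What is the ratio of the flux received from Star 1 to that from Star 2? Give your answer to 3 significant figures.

0.0118

F = L/(4πd²), so F_1/F_2 = (L_1/L_2) / (d_1/d_2)²
= 0.500 / (6.51)² = 0.500 / 42.38 = 0.01180.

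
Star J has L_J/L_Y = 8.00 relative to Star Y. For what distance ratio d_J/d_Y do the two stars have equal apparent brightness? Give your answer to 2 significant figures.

Equal flux requires L_J/d_J² = L_Y/d_Y², so d_J/d_Y = √(L_J/L_Y)
= √(8.00) = 2.828.

2.8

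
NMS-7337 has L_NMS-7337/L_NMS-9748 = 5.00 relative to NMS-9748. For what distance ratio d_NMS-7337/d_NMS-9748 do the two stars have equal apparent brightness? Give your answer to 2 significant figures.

Equal flux requires L_NMS-7337/d_NMS-7337² = L_NMS-9748/d_NMS-9748², so d_NMS-7337/d_NMS-9748 = √(L_NMS-7337/L_NMS-9748)
= √(5.00) = 2.236.

2.2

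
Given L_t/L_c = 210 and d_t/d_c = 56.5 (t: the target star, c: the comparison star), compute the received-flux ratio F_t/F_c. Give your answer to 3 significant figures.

F = L/(4πd²), so F_t/F_c = (L_t/L_c) / (d_t/d_c)²
= 210 / (56.5)² = 210 / 3192 = 0.06578.

0.0658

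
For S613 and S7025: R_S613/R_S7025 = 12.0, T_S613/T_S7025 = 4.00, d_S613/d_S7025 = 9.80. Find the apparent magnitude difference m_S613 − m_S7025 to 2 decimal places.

L_S613/L_S7025 = (12.0)²(4.00)⁴ = 3.686×10^4.
F_S613/F_S7025 = (L_S613/L_S7025)/(d_S613/d_S7025)² = 3.686×10^4/96.04 = 383.8.
m_S613 − m_S7025 = −2.5 log₁₀(383.8) = -6.46.

-6.46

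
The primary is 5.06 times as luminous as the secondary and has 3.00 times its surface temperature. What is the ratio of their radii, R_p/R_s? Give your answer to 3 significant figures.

L ∝ R²T⁴ gives R ∝ √L / T², so
R_p/R_s = √(5.06) / (3.00)² = 2.249 / 9.000 = 0.2499.

0.250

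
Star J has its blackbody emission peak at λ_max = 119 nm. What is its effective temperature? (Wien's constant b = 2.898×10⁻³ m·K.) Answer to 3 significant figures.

T = b/λ_max = 2.898×10⁻³ / (119×10⁻⁹) = 2.435×10^4 K.

2.44×10^4 K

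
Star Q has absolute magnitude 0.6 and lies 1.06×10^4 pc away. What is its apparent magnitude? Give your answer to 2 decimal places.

m = M + 5 log₁₀(d/10 pc) = 0.6 + 5 log₁₀(1.06×10^4/10)
  = 0.6 + 5 × 3.025 = 0.6 + 15.13 = 15.73.

15.73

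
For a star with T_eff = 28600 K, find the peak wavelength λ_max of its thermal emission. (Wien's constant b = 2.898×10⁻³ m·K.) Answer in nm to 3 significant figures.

101 nm

λ_max = b/T = 2.898×10⁻³ / 28600 = 1.01×10^-7 m = 101.3 nm.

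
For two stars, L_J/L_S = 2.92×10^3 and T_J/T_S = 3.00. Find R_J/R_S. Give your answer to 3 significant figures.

L ∝ R²T⁴ gives R ∝ √L / T², so
R_J/R_S = √(2.92×10^3) / (3.00)² = 54.04 / 9.000 = 6.004.

6.00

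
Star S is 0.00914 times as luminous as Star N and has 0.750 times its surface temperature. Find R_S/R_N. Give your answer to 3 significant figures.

L ∝ R²T⁴ gives R ∝ √L / T², so
R_S/R_N = √(0.00914) / (0.750)² = 0.09560 / 0.5625 = 0.1700.

0.170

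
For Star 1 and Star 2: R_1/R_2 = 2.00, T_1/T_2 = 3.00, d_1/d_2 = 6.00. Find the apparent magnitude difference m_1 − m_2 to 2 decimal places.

-2.39

L_1/L_2 = (2.00)²(3.00)⁴ = 324.0.
F_1/F_2 = (L_1/L_2)/(d_1/d_2)² = 324.0/36.00 = 9.000.
m_1 − m_2 = −2.5 log₁₀(9.000) = -2.39.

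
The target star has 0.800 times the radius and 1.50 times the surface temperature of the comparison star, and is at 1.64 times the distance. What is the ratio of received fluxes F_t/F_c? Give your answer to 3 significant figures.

1.20

L_t/L_c = (R_t/R_c)²(T_t/T_c)⁴ = (0.800)² × (1.50)⁴ = 3.240.
F_t/F_c = (L_t/L_c)/(d_t/d_c)² = 3.240 / (1.64)² = 1.205.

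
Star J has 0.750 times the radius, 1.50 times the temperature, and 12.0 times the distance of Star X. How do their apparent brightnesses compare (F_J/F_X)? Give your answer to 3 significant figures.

0.0198

L_J/L_X = (R_J/R_X)²(T_J/T_X)⁴ = (0.750)² × (1.50)⁴ = 2.848.
F_J/F_X = (L_J/L_X)/(d_J/d_X)² = 2.848 / (12.0)² = 0.01978.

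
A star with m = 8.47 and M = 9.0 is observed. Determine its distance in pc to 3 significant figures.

7.83 pc

m − M = 5 log₁₀(d/10 pc)
8.47 − (9.0) = -0.53 = 5 log₁₀(d/10)
d = 10 × 10^(-0.53/5) = 10 × 10^-0.106 = 7.834 pc.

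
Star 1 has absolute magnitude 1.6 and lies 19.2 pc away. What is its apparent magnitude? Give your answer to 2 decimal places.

3.02

m = M + 5 log₁₀(d/10 pc) = 1.6 + 5 log₁₀(19.2/10)
  = 1.6 + 5 × 0.283 = 1.6 + 1.42 = 3.02.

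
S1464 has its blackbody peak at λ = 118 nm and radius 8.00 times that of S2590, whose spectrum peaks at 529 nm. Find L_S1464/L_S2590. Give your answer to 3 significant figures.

Wien's law gives T ∝ 1/λ_max, so T_S1464/T_S2590 = λ_S2590/λ_S1464 = 529/118 = 4.483.
Then L ∝ R²T⁴ gives L_S1464/L_S2590 = (8.00)² × (4.483)⁴ = 64.00 × 403.9 = 2.585×10^4.

2.59×10^4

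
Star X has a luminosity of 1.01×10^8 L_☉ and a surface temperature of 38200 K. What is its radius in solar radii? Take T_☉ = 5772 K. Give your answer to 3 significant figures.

229 solar radii

R/R_☉ = √(L/L_☉) / (T/T_☉)² = √(1.01×10^8) / (6.618)²
       = 1.005×10^4 / 43.80 = 229.4.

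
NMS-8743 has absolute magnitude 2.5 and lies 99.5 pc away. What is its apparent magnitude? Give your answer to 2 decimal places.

m = M + 5 log₁₀(d/10 pc) = 2.5 + 5 log₁₀(99.5/10)
  = 2.5 + 5 × 0.998 = 2.5 + 4.99 = 7.49.

7.49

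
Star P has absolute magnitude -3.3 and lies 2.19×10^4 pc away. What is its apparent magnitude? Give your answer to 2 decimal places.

m = M + 5 log₁₀(d/10 pc) = -3.3 + 5 log₁₀(2.19×10^4/10)
  = -3.3 + 5 × 3.340 = -3.3 + 16.70 = 13.40.

13.40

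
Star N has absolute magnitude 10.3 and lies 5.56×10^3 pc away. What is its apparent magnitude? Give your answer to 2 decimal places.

24.03

m = M + 5 log₁₀(d/10 pc) = 10.3 + 5 log₁₀(5.56×10^3/10)
  = 10.3 + 5 × 2.745 = 10.3 + 13.73 = 24.03.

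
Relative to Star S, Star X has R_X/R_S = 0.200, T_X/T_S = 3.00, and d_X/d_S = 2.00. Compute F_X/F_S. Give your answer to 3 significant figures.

0.810

L_X/L_S = (R_X/R_S)²(T_X/T_S)⁴ = (0.200)² × (3.00)⁴ = 3.240.
F_X/F_S = (L_X/L_S)/(d_X/d_S)² = 3.240 / (2.00)² = 0.8100.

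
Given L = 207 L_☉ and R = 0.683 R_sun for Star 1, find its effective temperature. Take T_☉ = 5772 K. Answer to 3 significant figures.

T/T_☉ = (L/L_☉)^(1/4) / (R/R_☉)^(1/2)
T = 5772 × (207)^(1/4) / √(0.683) = 5772 × 3.793 / 0.8264 = 2.649×10^4 K.

2.65×10^4 K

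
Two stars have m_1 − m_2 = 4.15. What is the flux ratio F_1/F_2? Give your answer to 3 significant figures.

F_1/F_2 = 10^(−(m_1 − m_2)/2.5) = 10^(-4.15/2.5) = 10^-1.660 = 0.02188.

0.0219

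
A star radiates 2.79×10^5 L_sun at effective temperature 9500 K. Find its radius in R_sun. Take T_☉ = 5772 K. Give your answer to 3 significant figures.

195 R_sun

R/R_☉ = √(L/L_☉) / (T/T_☉)² = √(2.79×10^5) / (1.646)²
       = 528.2 / 2.709 = 195.0.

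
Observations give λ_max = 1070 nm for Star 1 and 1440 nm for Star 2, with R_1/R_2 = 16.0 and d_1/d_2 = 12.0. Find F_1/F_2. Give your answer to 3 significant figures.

5.83

Wien's law: T_1/T_2 = λ_2/λ_1 = 1440/1070 = 1.346.
L_1/L_2 = (R_1/R_2)²(T_1/T_2)⁴ = (16.0)²(1.346)⁴ = 839.8.
F_1/F_2 = (L_1/L_2)/(d_1/d_2)² = 839.8/(12.0)² = 5.832.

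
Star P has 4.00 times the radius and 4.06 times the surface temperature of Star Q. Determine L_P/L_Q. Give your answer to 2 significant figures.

From the Stefan–Boltzmann law, L ∝ R²T⁴, so
L_P/L_Q = (R_P/R_Q)² (T_P/T_Q)⁴ = (4.00)² × (4.06)⁴ = 16.00 × 271.7 = 4347.

4.3×10^3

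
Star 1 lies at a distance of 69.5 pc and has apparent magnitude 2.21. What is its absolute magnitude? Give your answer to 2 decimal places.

-2.00

M = m − 5 log₁₀(d/10 pc) = 2.21 − 5 log₁₀(69.5/10)
  = 2.21 − 5 × 0.842 = 2.21 − 4.21 = -2.00.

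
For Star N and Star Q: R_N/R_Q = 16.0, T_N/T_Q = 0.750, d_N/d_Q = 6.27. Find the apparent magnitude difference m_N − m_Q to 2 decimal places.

L_N/L_Q = (16.0)²(0.750)⁴ = 81.00.
F_N/F_Q = (L_N/L_Q)/(d_N/d_Q)² = 81.00/39.31 = 2.060.
m_N − m_Q = −2.5 log₁₀(2.060) = -0.78.

-0.78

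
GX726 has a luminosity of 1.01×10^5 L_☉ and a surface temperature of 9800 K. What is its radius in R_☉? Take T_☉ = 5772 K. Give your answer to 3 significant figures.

110 R_☉

R/R_☉ = √(L/L_☉) / (T/T_☉)² = √(1.01×10^5) / (1.698)²
       = 317.8 / 2.883 = 110.2.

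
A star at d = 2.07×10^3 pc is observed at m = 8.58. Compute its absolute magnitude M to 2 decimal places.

-3.00

M = m − 5 log₁₀(d/10 pc) = 8.58 − 5 log₁₀(2.07×10^3/10)
  = 8.58 − 5 × 2.316 = 8.58 − 11.58 = -3.00.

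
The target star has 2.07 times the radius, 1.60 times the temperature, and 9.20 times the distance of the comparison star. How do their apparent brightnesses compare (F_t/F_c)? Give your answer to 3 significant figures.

0.332

L_t/L_c = (R_t/R_c)²(T_t/T_c)⁴ = (2.07)² × (1.60)⁴ = 28.08.
F_t/F_c = (L_t/L_c)/(d_t/d_c)² = 28.08 / (9.20)² = 0.3318.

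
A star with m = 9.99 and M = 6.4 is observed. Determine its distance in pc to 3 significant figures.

52.2 pc

m − M = 5 log₁₀(d/10 pc)
9.99 − (6.4) = 3.59 = 5 log₁₀(d/10)
d = 10 × 10^(3.59/5) = 10 × 10^0.718 = 52.24 pc.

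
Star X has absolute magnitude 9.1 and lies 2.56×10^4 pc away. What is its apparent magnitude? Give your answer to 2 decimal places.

m = M + 5 log₁₀(d/10 pc) = 9.1 + 5 log₁₀(2.56×10^4/10)
  = 9.1 + 5 × 3.408 = 9.1 + 17.04 = 26.14.

26.14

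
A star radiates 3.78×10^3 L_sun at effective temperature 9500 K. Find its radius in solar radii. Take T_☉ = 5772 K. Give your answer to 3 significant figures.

22.7 solar radii

R/R_☉ = √(L/L_☉) / (T/T_☉)² = √(3.78×10^3) / (1.646)²
       = 61.48 / 2.709 = 22.70.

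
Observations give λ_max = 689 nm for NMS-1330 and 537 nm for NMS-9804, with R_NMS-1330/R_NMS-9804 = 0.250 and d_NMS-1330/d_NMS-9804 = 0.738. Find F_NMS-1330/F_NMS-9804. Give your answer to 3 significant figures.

Wien's law: T_NMS-1330/T_NMS-9804 = λ_NMS-9804/λ_NMS-1330 = 537/689 = 0.7794.
L_NMS-1330/L_NMS-9804 = (R_NMS-1330/R_NMS-9804)²(T_NMS-1330/T_NMS-9804)⁴ = (0.250)²(0.7794)⁴ = 0.02306.
F_NMS-1330/F_NMS-9804 = (L_NMS-1330/L_NMS-9804)/(d_NMS-1330/d_NMS-9804)² = 0.02306/(0.738)² = 0.04234.

0.0423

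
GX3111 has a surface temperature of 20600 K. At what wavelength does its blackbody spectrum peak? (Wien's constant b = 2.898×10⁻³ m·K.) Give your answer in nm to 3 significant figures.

λ_max = b/T = 2.898×10⁻³ / 20600 = 1.41×10^-7 m = 140.7 nm.

141 nm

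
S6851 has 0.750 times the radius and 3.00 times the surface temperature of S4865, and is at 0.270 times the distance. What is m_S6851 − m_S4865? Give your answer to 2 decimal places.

L_S6851/L_S4865 = (0.750)²(3.00)⁴ = 45.56.
F_S6851/F_S4865 = (L_S6851/L_S4865)/(d_S6851/d_S4865)² = 45.56/0.07290 = 625.0.
m_S6851 − m_S4865 = −2.5 log₁₀(625.0) = -6.99.

-6.99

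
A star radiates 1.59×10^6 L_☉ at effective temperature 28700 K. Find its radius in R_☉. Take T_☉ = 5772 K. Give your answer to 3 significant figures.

51.0 R_☉

R/R_☉ = √(L/L_☉) / (T/T_☉)² = √(1.59×10^6) / (4.972)²
       = 1261 / 24.72 = 51.00.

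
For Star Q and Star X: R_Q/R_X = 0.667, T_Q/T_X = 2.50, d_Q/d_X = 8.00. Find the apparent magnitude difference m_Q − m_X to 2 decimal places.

L_Q/L_X = (0.667)²(2.50)⁴ = 17.38.
F_Q/F_X = (L_Q/L_X)/(d_Q/d_X)² = 17.38/64.00 = 0.2715.
m_Q − m_X = −2.5 log₁₀(0.2715) = 1.42.

1.42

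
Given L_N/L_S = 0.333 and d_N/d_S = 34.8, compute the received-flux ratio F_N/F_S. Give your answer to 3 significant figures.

F = L/(4πd²), so F_N/F_S = (L_N/L_S) / (d_N/d_S)²
= 0.333 / (34.8)² = 0.333 / 1211 = 2.750×10^-4.

2.75×10^-4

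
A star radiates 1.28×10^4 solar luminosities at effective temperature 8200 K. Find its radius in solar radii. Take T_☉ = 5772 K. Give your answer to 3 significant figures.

56.1 solar radii

R/R_☉ = √(L/L_☉) / (T/T_☉)² = √(1.28×10^4) / (1.421)²
       = 113.1 / 2.018 = 56.06.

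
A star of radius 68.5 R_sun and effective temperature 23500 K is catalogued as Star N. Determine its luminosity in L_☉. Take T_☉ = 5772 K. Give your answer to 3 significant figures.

1.29×10^6 L_☉

L/L_☉ = (R/R_☉)² (T/T_☉)⁴ = (68.5)² × (23500/5772)⁴
       = 4692 × (4.071)⁴ = 4692 × 274.8 = 1.289×10^6.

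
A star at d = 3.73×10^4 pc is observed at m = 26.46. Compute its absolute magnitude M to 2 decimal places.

8.60

M = m − 5 log₁₀(d/10 pc) = 26.46 − 5 log₁₀(3.73×10^4/10)
  = 26.46 − 5 × 3.572 = 26.46 − 17.86 = 8.60.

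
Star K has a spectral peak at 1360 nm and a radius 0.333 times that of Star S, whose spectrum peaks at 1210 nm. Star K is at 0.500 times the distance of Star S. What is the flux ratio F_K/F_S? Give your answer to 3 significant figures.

0.278

Wien's law: T_K/T_S = λ_S/λ_K = 1210/1360 = 0.8897.
L_K/L_S = (R_K/R_S)²(T_K/T_S)⁴ = (0.333)²(0.8897)⁴ = 0.06948.
F_K/F_S = (L_K/L_S)/(d_K/d_S)² = 0.06948/(0.500)² = 0.2779.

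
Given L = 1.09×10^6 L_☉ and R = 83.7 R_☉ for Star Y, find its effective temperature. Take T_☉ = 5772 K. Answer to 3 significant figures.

T/T_☉ = (L/L_☉)^(1/4) / (R/R_☉)^(1/2)
T = 5772 × (1.09×10^6)^(1/4) / √(83.7) = 5772 × 32.31 / 9.149 = 2.039×10^4 K.

2.04×10^4 K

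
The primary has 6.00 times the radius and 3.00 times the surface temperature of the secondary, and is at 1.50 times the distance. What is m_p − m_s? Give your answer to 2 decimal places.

-7.78

L_p/L_s = (6.00)²(3.00)⁴ = 2916.
F_p/F_s = (L_p/L_s)/(d_p/d_s)² = 2916/2.250 = 1296.
m_p − m_s = −2.5 log₁₀(1296) = -7.78.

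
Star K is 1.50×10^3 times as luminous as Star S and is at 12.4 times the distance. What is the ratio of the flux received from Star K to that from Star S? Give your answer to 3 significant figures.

9.76

F = L/(4πd²), so F_K/F_S = (L_K/L_S) / (d_K/d_S)²
= 1.50×10^3 / (12.4)² = 1.50×10^3 / 153.8 = 9.755.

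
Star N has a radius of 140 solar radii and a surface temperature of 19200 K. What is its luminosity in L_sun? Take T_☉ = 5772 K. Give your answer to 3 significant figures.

2.40×10^6 L_sun

L/L_☉ = (R/R_☉)² (T/T_☉)⁴ = (140)² × (19200/5772)⁴
       = 1.960×10^4 × (3.326)⁴ = 1.960×10^4 × 122.4 = 2.400×10^6.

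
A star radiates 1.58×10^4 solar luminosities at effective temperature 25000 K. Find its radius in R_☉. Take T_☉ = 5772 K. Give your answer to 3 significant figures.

R/R_☉ = √(L/L_☉) / (T/T_☉)² = √(1.58×10^4) / (4.331)²
       = 125.7 / 18.76 = 6.700.

6.70 R_☉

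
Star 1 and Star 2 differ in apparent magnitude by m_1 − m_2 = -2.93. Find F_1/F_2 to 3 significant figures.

14.9

F_1/F_2 = 10^(−(m_1 − m_2)/2.5) = 10^(2.93/2.5) = 10^1.172 = 14.86.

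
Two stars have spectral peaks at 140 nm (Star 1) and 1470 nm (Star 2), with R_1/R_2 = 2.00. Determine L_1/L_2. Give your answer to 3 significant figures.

4.86×10^4

Wien's law gives T ∝ 1/λ_max, so T_1/T_2 = λ_2/λ_1 = 1470/140 = 10.50.
Then L ∝ R²T⁴ gives L_1/L_2 = (2.00)² × (10.50)⁴ = 4.000 × 1.216×10^4 = 4.862×10^4.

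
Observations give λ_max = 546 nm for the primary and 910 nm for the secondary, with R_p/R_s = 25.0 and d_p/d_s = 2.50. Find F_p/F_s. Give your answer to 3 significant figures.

772

Wien's law: T_p/T_s = λ_s/λ_p = 910/546 = 1.667.
L_p/L_s = (R_p/R_s)²(T_p/T_s)⁴ = (25.0)²(1.667)⁴ = 4823.
F_p/F_s = (L_p/L_s)/(d_p/d_s)² = 4823/(2.50)² = 771.6.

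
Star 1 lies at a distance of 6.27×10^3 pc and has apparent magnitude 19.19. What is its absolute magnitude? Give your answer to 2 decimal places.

5.20

M = m − 5 log₁₀(d/10 pc) = 19.19 − 5 log₁₀(6.27×10^3/10)
  = 19.19 − 5 × 2.797 = 19.19 − 13.99 = 5.20.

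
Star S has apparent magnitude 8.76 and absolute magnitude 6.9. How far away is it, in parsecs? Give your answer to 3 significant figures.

m − M = 5 log₁₀(d/10 pc)
8.76 − (6.9) = 1.86 = 5 log₁₀(d/10)
d = 10 × 10^(1.86/5) = 10 × 10^0.372 = 23.55 pc.

23.6 pc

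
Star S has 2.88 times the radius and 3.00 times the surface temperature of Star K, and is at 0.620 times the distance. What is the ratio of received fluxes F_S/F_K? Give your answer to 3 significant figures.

L_S/L_K = (R_S/R_K)²(T_S/T_K)⁴ = (2.88)² × (3.00)⁴ = 671.8.
F_S/F_K = (L_S/L_K)/(d_S/d_K)² = 671.8 / (0.620)² = 1748.

1.75×10^3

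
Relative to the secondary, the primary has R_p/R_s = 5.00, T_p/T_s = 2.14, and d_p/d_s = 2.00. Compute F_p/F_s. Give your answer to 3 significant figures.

L_p/L_s = (R_p/R_s)²(T_p/T_s)⁴ = (5.00)² × (2.14)⁴ = 524.3.
F_p/F_s = (L_p/L_s)/(d_p/d_s)² = 524.3 / (2.00)² = 131.1.

131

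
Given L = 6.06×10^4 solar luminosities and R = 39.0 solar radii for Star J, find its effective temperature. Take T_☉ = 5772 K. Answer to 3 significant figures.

1.45×10^4 K

T/T_☉ = (L/L_☉)^(1/4) / (R/R_☉)^(1/2)
T = 5772 × (6.06×10^4)^(1/4) / √(39.0) = 5772 × 15.69 / 6.245 = 1.450×10^4 K.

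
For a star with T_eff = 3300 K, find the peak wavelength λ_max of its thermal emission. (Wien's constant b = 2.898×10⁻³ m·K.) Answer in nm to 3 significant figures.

878 nm

λ_max = b/T = 2.898×10⁻³ / 3300 = 8.78×10^-7 m = 878.2 nm.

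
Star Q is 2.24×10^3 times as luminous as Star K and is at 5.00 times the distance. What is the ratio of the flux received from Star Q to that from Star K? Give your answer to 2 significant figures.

90

F = L/(4πd²), so F_Q/F_K = (L_Q/L_K) / (d_Q/d_K)²
= 2.24×10^3 / (5.00)² = 2.24×10^3 / 25.00 = 89.60.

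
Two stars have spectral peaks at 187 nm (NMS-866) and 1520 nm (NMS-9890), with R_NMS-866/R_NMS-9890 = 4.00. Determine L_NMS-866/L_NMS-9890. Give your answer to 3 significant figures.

6.98×10^4

Wien's law gives T ∝ 1/λ_max, so T_NMS-866/T_NMS-9890 = λ_NMS-9890/λ_NMS-866 = 1520/187 = 8.128.
Then L ∝ R²T⁴ gives L_NMS-866/L_NMS-9890 = (4.00)² × (8.128)⁴ = 16.00 × 4365 = 6.984×10^4.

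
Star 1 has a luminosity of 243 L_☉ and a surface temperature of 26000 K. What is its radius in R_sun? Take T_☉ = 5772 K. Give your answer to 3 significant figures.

0.768 R_sun

R/R_☉ = √(L/L_☉) / (T/T_☉)² = √(243) / (4.505)²
       = 15.59 / 20.29 = 0.7683.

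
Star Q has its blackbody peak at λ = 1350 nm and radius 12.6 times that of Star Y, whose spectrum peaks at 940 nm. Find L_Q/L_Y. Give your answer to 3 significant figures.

37.3

Wien's law gives T ∝ 1/λ_max, so T_Q/T_Y = λ_Y/λ_Q = 940/1350 = 0.6963.
Then L ∝ R²T⁴ gives L_Q/L_Y = (12.6)² × (0.6963)⁴ = 158.8 × 0.2351 = 37.32.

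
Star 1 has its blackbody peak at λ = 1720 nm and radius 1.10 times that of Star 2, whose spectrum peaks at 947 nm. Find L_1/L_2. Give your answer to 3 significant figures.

0.111

Wien's law gives T ∝ 1/λ_max, so T_1/T_2 = λ_2/λ_1 = 947/1720 = 0.5506.
Then L ∝ R²T⁴ gives L_1/L_2 = (1.10)² × (0.5506)⁴ = 1.210 × 0.09189 = 0.1112.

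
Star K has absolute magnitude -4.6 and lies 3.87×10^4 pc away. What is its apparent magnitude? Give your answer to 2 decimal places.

m = M + 5 log₁₀(d/10 pc) = -4.6 + 5 log₁₀(3.87×10^4/10)
  = -4.6 + 5 × 3.588 = -4.6 + 17.94 = 13.34.

13.34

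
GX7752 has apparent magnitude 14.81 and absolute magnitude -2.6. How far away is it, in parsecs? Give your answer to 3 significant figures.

m − M = 5 log₁₀(d/10 pc)
14.81 − (-2.6) = 17.41 = 5 log₁₀(d/10)
d = 10 × 10^(17.41/5) = 10 × 10^3.482 = 3.034×10^4 pc.

3.03×10^4 pc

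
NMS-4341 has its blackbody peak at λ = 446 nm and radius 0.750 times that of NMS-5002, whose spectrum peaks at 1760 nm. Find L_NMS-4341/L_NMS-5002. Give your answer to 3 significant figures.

136

Wien's law gives T ∝ 1/λ_max, so T_NMS-4341/T_NMS-5002 = λ_NMS-5002/λ_NMS-4341 = 1760/446 = 3.946.
Then L ∝ R²T⁴ gives L_NMS-4341/L_NMS-5002 = (0.750)² × (3.946)⁴ = 0.5625 × 242.5 = 136.4.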